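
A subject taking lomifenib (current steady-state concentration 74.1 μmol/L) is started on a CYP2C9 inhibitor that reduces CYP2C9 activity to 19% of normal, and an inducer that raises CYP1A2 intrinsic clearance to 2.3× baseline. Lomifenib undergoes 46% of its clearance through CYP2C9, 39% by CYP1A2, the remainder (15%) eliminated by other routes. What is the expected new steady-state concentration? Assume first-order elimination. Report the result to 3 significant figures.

The CYP2C9 pathway (46% of clearance) is reduced to 0.19× activity: 0.46 × 0.19 = 0.0874.
The CYP1A2 pathway (39% of clearance) is boosted to 2.3× activity: 0.39 × 2.3 = 0.897.
The remaining 15% of clearance is unaffected.
New clearance relative to baseline: 0.0874 + 0.897 + 0.15 = 1.1344.
New steady-state concentration = 74.1 / 1.1344 = 65.3 μmol/L (concentration scales inversely with clearance).

65.3 μmol/L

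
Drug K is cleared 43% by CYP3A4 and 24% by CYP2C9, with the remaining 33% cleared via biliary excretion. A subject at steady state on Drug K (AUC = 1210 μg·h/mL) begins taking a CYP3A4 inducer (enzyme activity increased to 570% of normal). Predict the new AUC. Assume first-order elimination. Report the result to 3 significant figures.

The CYP3A4 pathway (43% of clearance) rises to 5.7× activity: 0.43 × 5.7 = 2.451.
CYP2C9 (24%) and the residual 33% are unaffected.
CL_new/CL_old = 2.451 + 0.24 + 0.33 = 3.021.
AUC ∝ 1/CL, so new value = 1210 / 3.021 = 401 μg·h/mL.

401 μg·h/mL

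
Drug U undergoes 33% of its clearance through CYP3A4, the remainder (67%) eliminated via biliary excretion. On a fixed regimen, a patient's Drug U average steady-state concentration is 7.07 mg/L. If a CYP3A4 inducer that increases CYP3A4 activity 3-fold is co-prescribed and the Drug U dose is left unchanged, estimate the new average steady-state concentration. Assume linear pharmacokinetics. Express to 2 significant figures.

4.3 mg/L

The CYP3A4 pathway (33% of clearance) increases to 3× activity: 0.33 × 3 = 0.99.
Non-CYP routes (67%) are unchanged.
Relative clearance = 0.99 + 0.67 = 1.66.
Average steady-state concentration ∝ 1/CL, so new value = 7.07 / 1.66 = 4.3 mg/L.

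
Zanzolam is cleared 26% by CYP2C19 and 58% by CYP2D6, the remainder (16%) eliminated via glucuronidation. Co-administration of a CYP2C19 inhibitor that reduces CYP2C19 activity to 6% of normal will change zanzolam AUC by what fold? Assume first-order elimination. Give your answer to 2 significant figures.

1.3

The CYP2C19 pathway (26% of clearance) is reduced to 0.06× activity: 0.26 × 0.06 = 0.0156.
CYP2D6 (58%) and the residual 16% are unaffected.
Relative clearance = 0.0156 + 0.58 + 0.16 = 0.7556.
Since AUC ∝ 1/CL, the ratio is 1 / 0.7556 = 1.3.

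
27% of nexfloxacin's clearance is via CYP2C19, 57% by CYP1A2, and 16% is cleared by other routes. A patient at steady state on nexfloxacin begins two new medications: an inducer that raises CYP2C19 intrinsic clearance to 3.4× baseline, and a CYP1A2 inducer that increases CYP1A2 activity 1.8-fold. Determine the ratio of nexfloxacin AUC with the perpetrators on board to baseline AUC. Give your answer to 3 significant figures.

The CYP2C19 pathway (27% of clearance) is boosted to 3.4× activity: 0.27 × 3.4 = 0.918.
The CYP1A2 pathway (57% of clearance) increases to 1.8× activity: 0.57 × 1.8 = 1.026.
Non-CYP routes (16%) are unchanged.
Relative clearance = 0.918 + 1.026 + 0.16 = 2.104.
Because AUC varies inversely with clearance, the combined effect is 1 / 2.104 = 0.475.

0.475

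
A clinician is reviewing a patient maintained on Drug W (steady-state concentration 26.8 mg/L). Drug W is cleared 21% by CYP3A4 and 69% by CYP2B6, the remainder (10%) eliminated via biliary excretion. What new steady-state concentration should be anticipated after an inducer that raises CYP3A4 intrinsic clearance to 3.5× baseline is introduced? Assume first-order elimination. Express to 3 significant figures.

17.6 mg/L

The CYP3A4 pathway (21% of clearance) rises to 3.5× activity: 0.21 × 3.5 = 0.735.
CYP2B6 (69%) and the residual 10% are unaffected.
Relative clearance = 0.735 + 0.69 + 0.1 = 1.525.
New steady-state concentration = baseline ÷ relative clearance = 26.8 / 1.525 = 17.6 mg/L.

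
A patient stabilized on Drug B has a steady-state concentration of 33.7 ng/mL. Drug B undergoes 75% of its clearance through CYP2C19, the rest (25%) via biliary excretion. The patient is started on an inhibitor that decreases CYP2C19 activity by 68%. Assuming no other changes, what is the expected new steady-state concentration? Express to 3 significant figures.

CYP2C19: 0.75 × 0.32 = 0.24
Other: 0.25 (unchanged)
Relative clearance = 0.24 + 0.25 = 0.49.
Steady-state concentration ∝ 1/CL, so new value = 33.7 / 0.49 = 68.8 ng/mL.

68.8 ng/mL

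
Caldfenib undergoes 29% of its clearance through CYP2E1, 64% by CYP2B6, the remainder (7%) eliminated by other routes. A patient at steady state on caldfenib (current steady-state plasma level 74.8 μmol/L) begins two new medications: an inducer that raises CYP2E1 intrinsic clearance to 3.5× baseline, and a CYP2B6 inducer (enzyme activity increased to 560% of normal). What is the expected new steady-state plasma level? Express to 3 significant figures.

16.0 μmol/L

The CYP2E1 pathway (29% of clearance) rises to 3.5× activity: 0.29 × 3.5 = 1.015.
The CYP2B6 pathway (64% of clearance) is boosted to 5.6× activity: 0.64 × 5.6 = 3.584.
The remaining 7% of clearance is unaffected.
New clearance relative to baseline: 1.015 + 3.584 + 0.07 = 4.669.
Dividing the baseline by the relative clearance: 74.8 / 4.669 = 16.0 μmol/L.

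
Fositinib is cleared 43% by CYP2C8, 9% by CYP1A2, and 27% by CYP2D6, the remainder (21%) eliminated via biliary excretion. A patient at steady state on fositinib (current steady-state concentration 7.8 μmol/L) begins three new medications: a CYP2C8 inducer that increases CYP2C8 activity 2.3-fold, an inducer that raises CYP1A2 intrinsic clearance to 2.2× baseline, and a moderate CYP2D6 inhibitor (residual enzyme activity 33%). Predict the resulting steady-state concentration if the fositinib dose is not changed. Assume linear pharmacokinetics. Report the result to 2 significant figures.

CYP2C8: 0.43 × 2.3 = 0.989
CYP1A2: 0.09 × 2.2 = 0.198
CYP2D6: 0.27 × 0.33 = 0.0891
Other: 0.21 (unchanged)
New clearance relative to baseline: 0.989 + 0.198 + 0.0891 + 0.21 = 1.4861.
Dividing the baseline by the relative clearance: 7.8 / 1.4861 = 5.2 μmol/L.

5.2 μmol/L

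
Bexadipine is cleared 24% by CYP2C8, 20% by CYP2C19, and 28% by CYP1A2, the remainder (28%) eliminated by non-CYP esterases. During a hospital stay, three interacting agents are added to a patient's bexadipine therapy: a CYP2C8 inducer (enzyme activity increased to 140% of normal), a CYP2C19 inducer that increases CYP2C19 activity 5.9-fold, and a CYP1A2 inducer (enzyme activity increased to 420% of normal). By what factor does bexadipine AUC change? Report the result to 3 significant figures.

The CYP2C8 pathway (24% of clearance) increases to 1.4× activity: 0.24 × 1.4 = 0.336.
The CYP2C19 pathway (20% of clearance) is boosted to 5.9× activity: 0.2 × 5.9 = 1.18.
The CYP1A2 pathway (28% of clearance) rises to 4.2× activity: 0.28 × 4.2 = 1.176.
Non-CYP routes (28%) are unchanged.
CL_new/CL_old = 0.336 + 1.18 + 1.176 + 0.28 = 2.972.
AUC ∝ 1/CL: fold-change = 1 / 2.972 = 0.336.

0.336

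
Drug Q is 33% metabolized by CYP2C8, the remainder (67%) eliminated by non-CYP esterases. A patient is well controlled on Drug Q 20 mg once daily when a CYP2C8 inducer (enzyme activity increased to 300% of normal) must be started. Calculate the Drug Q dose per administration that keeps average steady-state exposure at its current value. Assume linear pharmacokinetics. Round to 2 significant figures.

The CYP2C8 pathway (33% of clearance) rises to 3× activity: 0.33 × 3 = 0.99.
The remaining 67% of clearance is unaffected.
Relative clearance = 0.99 + 0.67 = 1.66.
Exposure is unchanged when dose changes in proportion to clearance. New dose = 20 mg × 1.66 = 33 mg.

33 mg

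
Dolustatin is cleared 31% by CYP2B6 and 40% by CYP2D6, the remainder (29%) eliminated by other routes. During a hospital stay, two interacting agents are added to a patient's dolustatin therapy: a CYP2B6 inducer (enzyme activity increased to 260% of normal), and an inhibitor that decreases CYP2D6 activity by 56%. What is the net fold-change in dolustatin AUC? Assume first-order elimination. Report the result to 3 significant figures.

0.786

The CYP2B6 pathway (31% of clearance) increases to 2.6× activity: 0.31 × 2.6 = 0.806.
The CYP2D6 pathway (40% of clearance) falls to 0.44× activity: 0.4 × 0.44 = 0.176.
Non-CYP routes (29%) are unchanged.
Relative clearance = 0.806 + 0.176 + 0.29 = 1.272.
Net AUC ratio = 1 / 1.272 = 0.786.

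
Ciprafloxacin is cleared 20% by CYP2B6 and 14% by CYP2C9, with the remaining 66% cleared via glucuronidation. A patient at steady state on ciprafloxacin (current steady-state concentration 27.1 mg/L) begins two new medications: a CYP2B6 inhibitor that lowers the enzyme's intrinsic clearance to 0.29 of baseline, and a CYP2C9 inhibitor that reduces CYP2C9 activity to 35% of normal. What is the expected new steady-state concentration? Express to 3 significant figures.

35.3 mg/L

The CYP2B6 pathway (20% of clearance) is reduced to 0.29× activity: 0.2 × 0.29 = 0.058.
The CYP2C9 pathway (14% of clearance) falls to 0.35× activity: 0.14 × 0.35 = 0.049.
Non-CYP routes (66%) are unchanged.
New clearance relative to baseline: 0.058 + 0.049 + 0.66 = 0.767.
New steady-state concentration = 27.1 / 0.767 = 35.3 mg/L (concentration scales inversely with clearance).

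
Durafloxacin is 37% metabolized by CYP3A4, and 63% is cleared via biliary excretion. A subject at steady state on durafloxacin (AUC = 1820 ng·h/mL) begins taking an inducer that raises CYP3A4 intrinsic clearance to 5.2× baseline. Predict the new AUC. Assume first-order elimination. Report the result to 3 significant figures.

The CYP3A4 pathway (37% of clearance) is boosted to 5.2× activity: 0.37 × 5.2 = 1.924.
The remaining 63% of clearance is unaffected.
CL_new/CL_old = 1.924 + 0.63 = 2.554.
With dosing unchanged, AUC scales as 1/CL: 1820 / 2.554 = 713 ng·h/mL.

713 ng·h/mL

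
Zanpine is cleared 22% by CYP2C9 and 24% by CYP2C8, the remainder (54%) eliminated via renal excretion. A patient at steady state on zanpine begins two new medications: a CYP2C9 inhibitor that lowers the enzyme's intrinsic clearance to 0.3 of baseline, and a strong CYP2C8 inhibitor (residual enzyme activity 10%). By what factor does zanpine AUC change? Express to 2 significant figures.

1.6

The CYP2C9 pathway (22% of clearance) is reduced to 0.3× activity: 0.22 × 0.3 = 0.066.
The CYP2C8 pathway (24% of clearance) is reduced to 0.1× activity: 0.24 × 0.1 = 0.024.
The remaining 54% of clearance is unaffected.
Relative clearance = 0.066 + 0.024 + 0.54 = 0.63.
Net AUC ratio = 1 / 0.63 = 1.6.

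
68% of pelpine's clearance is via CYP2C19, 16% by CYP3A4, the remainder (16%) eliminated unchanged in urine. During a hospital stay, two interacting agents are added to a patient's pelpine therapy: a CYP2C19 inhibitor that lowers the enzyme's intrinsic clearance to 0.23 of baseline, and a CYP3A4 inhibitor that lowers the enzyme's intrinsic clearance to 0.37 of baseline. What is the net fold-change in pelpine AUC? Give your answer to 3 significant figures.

2.66

The CYP2C19 pathway (68% of clearance) is reduced to 0.23× activity: 0.68 × 0.23 = 0.1564.
The CYP3A4 pathway (16% of clearance) drops to 0.37× activity: 0.16 × 0.37 = 0.0592.
Non-CYP routes (16%) are unchanged.
Relative clearance = 0.1564 + 0.0592 + 0.16 = 0.3756.
Because AUC varies inversely with clearance, the combined effect is 1 / 0.3756 = 2.66.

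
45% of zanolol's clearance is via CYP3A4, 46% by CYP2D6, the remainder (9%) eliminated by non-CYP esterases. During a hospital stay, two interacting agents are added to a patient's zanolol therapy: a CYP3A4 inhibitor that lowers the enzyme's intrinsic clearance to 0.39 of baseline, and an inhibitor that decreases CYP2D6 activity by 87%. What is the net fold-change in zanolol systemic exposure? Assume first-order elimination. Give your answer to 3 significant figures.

3.07

The CYP3A4 pathway (45% of clearance) is reduced to 0.39× activity: 0.45 × 0.39 = 0.1755.
The CYP2D6 pathway (46% of clearance) is reduced to 0.13× activity: 0.46 × 0.13 = 0.0598.
Non-CYP routes (9%) are unchanged.
CL_new/CL_old = 0.1755 + 0.0598 + 0.09 = 0.3253.
Systemic exposure ∝ 1/CL: fold-change = 1 / 0.3253 = 3.07.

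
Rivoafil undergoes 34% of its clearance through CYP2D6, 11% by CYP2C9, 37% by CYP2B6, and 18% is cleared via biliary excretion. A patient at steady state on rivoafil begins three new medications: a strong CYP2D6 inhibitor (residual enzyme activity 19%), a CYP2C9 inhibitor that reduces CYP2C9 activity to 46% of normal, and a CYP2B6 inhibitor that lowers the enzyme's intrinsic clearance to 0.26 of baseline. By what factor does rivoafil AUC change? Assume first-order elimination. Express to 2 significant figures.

2.6

The CYP2D6 pathway (34% of clearance) is reduced to 0.19× activity: 0.34 × 0.19 = 0.0646.
The CYP2C9 pathway (11% of clearance) drops to 0.46× activity: 0.11 × 0.46 = 0.0506.
The CYP2B6 pathway (37% of clearance) drops to 0.26× activity: 0.37 × 0.26 = 0.0962.
Non-CYP routes (18%) are unchanged.
CL_new/CL_old = 0.0646 + 0.0506 + 0.0962 + 0.18 = 0.3914.
Net AUC ratio = 1 / 0.3914 = 2.6.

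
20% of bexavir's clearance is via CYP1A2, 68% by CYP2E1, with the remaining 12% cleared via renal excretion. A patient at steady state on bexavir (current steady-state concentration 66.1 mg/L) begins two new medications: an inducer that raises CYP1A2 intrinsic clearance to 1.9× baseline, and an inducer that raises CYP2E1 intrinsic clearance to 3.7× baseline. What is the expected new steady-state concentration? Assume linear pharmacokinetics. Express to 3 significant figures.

CYP1A2: 0.2 × 1.9 = 0.38
CYP2E1: 0.68 × 3.7 = 2.516
Other: 0.12 (unchanged)
Relative clearance = 0.38 + 2.516 + 0.12 = 3.016.
Dividing the baseline by the relative clearance: 66.1 / 3.016 = 21.9 mg/L.

21.9 mg/L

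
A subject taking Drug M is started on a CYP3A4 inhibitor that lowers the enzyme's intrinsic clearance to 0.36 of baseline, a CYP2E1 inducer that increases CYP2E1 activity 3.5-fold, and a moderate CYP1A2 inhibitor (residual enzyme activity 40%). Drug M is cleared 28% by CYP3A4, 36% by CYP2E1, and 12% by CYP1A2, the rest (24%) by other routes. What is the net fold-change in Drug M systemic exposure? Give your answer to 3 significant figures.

0.607

The CYP3A4 pathway (28% of clearance) is reduced to 0.36× activity: 0.28 × 0.36 = 0.1008.
The CYP2E1 pathway (36% of clearance) increases to 3.5× activity: 0.36 × 3.5 = 1.26.
The CYP1A2 pathway (12% of clearance) drops to 0.4× activity: 0.12 × 0.4 = 0.048.
The remaining 24% of clearance is unaffected.
Relative clearance = 0.1008 + 1.26 + 0.048 + 0.24 = 1.6488.
Systemic exposure ∝ 1/CL: fold-change = 1 / 1.6488 = 0.607.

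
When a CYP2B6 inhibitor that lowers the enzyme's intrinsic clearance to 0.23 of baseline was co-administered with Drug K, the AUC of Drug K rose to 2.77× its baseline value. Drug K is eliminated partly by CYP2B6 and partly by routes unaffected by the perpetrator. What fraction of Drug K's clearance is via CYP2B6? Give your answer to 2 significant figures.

0.83

Call the CYP2B6 fraction fm. After the interaction, CL_new/CL_old = fm × 0.23 + (1 − fm).
AUC ratio = 1 / (new CL fraction), so new CL fraction = 1 / 2.77 = 0.361.
fm × 0.23 + 1 − fm = 0.361  ⇒  fm × (0.23 − 1) = −0.639  ⇒  fm = 0.83.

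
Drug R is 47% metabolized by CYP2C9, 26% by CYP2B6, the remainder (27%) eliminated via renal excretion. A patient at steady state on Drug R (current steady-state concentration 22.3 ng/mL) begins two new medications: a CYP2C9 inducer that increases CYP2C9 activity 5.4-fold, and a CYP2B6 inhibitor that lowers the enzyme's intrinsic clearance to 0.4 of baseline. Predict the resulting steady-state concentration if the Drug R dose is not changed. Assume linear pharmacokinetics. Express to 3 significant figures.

7.66 ng/mL

The CYP2C9 pathway (47% of clearance) increases to 5.4× activity: 0.47 × 5.4 = 2.538.
The CYP2B6 pathway (26% of clearance) falls to 0.4× activity: 0.26 × 0.4 = 0.104.
Non-CYP routes (27%) are unchanged.
Relative clearance = 2.538 + 0.104 + 0.27 = 2.912.
Steady-state concentration ∝ 1/CL: new value = 22.3 / 2.912 = 7.66 ng/mL.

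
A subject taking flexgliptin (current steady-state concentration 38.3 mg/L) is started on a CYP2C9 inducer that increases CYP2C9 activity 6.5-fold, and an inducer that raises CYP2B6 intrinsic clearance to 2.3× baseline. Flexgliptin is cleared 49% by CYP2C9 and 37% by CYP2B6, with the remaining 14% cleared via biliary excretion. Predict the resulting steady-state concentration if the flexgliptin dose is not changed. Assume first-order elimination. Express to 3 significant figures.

The CYP2C9 pathway (49% of clearance) increases to 6.5× activity: 0.49 × 6.5 = 3.185.
The CYP2B6 pathway (37% of clearance) rises to 2.3× activity: 0.37 × 2.3 = 0.851.
The remaining 14% of clearance is unaffected.
New clearance relative to baseline: 3.185 + 0.851 + 0.14 = 4.176.
Dividing the baseline by the relative clearance: 38.3 / 4.176 = 9.17 mg/L.

9.17 mg/L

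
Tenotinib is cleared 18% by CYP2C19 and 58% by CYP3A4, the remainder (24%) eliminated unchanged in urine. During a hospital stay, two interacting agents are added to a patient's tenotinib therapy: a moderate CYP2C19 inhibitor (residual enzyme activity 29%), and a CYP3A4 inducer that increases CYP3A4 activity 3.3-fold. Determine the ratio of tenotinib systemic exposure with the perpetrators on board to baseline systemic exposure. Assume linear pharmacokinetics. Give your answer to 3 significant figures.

0.453

The CYP2C19 pathway (18% of clearance) is reduced to 0.29× activity: 0.18 × 0.29 = 0.0522.
The CYP3A4 pathway (58% of clearance) is boosted to 3.3× activity: 0.58 × 3.3 = 1.914.
The remaining 24% of clearance is unaffected.
CL_new/CL_old = 0.0522 + 1.914 + 0.24 = 2.2062.
Because systemic exposure varies inversely with clearance, the combined effect is 1 / 2.2062 = 0.453.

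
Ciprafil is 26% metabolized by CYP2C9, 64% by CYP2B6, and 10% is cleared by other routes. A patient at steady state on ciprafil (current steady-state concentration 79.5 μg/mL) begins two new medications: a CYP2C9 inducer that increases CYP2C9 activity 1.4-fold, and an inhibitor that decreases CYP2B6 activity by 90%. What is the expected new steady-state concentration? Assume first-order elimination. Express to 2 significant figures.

The CYP2C9 pathway (26% of clearance) is boosted to 1.4× activity: 0.26 × 1.4 = 0.364.
The CYP2B6 pathway (64% of clearance) drops to 0.1× activity: 0.64 × 0.1 = 0.064.
Non-CYP routes (10%) are unchanged.
New clearance relative to baseline: 0.364 + 0.064 + 0.1 = 0.528.
Dividing the baseline by the relative clearance: 79.5 / 0.528 = 1.5 × 10² μg/mL.

1.5 × 10² μg/mL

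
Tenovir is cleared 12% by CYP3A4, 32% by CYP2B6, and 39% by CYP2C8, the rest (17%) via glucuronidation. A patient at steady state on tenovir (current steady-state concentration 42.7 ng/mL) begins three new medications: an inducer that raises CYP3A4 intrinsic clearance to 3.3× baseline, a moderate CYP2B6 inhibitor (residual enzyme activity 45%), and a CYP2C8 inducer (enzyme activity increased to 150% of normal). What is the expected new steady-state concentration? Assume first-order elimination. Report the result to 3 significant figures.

The CYP3A4 pathway (12% of clearance) is boosted to 3.3× activity: 0.12 × 3.3 = 0.396.
The CYP2B6 pathway (32% of clearance) drops to 0.45× activity: 0.32 × 0.45 = 0.144.
The CYP2C8 pathway (39% of clearance) rises to 1.5× activity: 0.39 × 1.5 = 0.585.
Non-CYP routes (17%) are unchanged.
Relative clearance = 0.396 + 0.144 + 0.585 + 0.17 = 1.295.
Steady-state concentration ∝ 1/CL: new value = 42.7 / 1.295 = 33.0 ng/mL.

33.0 ng/mL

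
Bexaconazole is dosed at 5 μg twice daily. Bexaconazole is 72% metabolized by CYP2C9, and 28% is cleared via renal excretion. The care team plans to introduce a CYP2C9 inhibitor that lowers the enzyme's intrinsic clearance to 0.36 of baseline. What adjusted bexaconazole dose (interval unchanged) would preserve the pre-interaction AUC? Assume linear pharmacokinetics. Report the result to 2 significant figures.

CYP2C9: 0.72 × 0.36 = 0.2592
Other: 0.28 (unchanged)
New clearance relative to baseline: 0.2592 + 0.28 = 0.5392.
Exposure is unchanged when dose changes in proportion to clearance. New dose = 5 μg × 0.5392 = 2.7 μg.

2.7 μg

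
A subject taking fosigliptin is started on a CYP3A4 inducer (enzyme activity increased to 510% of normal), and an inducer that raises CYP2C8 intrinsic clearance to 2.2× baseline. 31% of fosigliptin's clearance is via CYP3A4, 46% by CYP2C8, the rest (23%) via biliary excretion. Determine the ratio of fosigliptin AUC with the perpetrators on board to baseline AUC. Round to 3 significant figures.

0.354

The CYP3A4 pathway (31% of clearance) is boosted to 5.1× activity: 0.31 × 5.1 = 1.581.
The CYP2C8 pathway (46% of clearance) is boosted to 2.2× activity: 0.46 × 2.2 = 1.012.
The remaining 23% of clearance is unaffected.
Relative clearance = 1.581 + 1.012 + 0.23 = 2.823.
Net AUC ratio = 1 / 2.823 = 0.354.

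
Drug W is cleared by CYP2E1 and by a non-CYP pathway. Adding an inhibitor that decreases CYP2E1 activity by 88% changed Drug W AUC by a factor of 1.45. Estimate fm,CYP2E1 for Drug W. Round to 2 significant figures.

0.35

Call the CYP2E1 fraction fm. After the interaction, CL_new/CL_old = fm × 0.12 + (1 − fm).
AUC ratio = 1 / (new CL fraction), so new CL fraction = 1 / 1.45 = 0.6897.
fm × 0.12 + 1 − fm = 0.6897  ⇒  fm × (0.12 − 1) = −0.3103  ⇒  fm = 0.35.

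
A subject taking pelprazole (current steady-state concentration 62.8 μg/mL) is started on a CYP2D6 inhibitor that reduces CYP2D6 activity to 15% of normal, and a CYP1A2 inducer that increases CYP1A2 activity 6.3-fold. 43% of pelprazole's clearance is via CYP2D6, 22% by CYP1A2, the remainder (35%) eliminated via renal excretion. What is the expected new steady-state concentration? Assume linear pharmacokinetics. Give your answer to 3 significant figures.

The CYP2D6 pathway (43% of clearance) drops to 0.15× activity: 0.43 × 0.15 = 0.0645.
The CYP1A2 pathway (22% of clearance) increases to 6.3× activity: 0.22 × 6.3 = 1.386.
The remaining 35% of clearance is unaffected.
CL_new/CL_old = 0.0645 + 1.386 + 0.35 = 1.8005.
Dividing the baseline by the relative clearance: 62.8 / 1.8005 = 34.9 μg/mL.

34.9 μg/mL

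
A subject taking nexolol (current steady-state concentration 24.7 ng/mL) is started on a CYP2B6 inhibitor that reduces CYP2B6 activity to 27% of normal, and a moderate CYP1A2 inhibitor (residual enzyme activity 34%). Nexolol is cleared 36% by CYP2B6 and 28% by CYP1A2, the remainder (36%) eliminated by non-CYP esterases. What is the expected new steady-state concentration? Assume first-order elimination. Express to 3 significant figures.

The CYP2B6 pathway (36% of clearance) is reduced to 0.27× activity: 0.36 × 0.27 = 0.0972.
The CYP1A2 pathway (28% of clearance) is reduced to 0.34× activity: 0.28 × 0.34 = 0.0952.
Non-CYP routes (36%) are unchanged.
Relative clearance = 0.0972 + 0.0952 + 0.36 = 0.5524.
Dividing the baseline by the relative clearance: 24.7 / 0.5524 = 44.7 ng/mL.

44.7 ng/mL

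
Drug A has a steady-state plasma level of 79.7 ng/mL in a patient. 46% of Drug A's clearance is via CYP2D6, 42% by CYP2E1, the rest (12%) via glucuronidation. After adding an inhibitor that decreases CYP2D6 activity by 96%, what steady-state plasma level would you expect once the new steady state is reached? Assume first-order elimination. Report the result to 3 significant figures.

143 ng/mL

The CYP2D6 pathway (46% of clearance) drops to 0.04× activity: 0.46 × 0.04 = 0.0184.
CYP2E1 (42%) and the residual 12% are unaffected.
Relative clearance = 0.0184 + 0.42 + 0.12 = 0.5584.
Steady-state plasma level ∝ 1/CL, so new value = 79.7 / 0.5584 = 143 ng/mL.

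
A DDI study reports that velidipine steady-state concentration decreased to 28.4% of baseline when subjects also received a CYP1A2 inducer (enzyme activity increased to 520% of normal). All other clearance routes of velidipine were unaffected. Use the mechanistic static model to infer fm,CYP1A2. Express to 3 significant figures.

CL'/CL = 1 / 0.284 = 3.521
5.2·fm + (1 − fm) = 3.521
fm = (3.521 − 1) / (5.2 − 1) = 0.600

0.600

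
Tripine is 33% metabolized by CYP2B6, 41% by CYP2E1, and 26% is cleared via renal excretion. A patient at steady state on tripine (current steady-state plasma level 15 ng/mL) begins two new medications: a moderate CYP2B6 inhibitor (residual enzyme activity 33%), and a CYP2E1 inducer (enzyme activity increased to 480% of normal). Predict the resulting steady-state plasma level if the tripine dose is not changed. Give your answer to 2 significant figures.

6.4 ng/mL

The CYP2B6 pathway (33% of clearance) falls to 0.33× activity: 0.33 × 0.33 = 0.1089.
The CYP2E1 pathway (41% of clearance) increases to 4.8× activity: 0.41 × 4.8 = 1.968.
Non-CYP routes (26%) are unchanged.
Relative clearance = 0.1089 + 1.968 + 0.26 = 2.3369.
Steady-state plasma level ∝ 1/CL: new value = 15 / 2.3369 = 6.4 ng/mL.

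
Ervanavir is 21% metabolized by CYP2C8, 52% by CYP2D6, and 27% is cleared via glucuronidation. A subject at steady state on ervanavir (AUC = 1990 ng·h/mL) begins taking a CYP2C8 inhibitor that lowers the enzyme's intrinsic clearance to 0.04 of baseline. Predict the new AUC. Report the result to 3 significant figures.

2.49 × 10³ ng·h/mL

The CYP2C8 pathway (21% of clearance) drops to 0.04× activity: 0.21 × 0.04 = 0.0084.
CYP2D6 (52%) and the residual 27% are unaffected.
Relative clearance = 0.0084 + 0.52 + 0.27 = 0.7984.
New AUC = baseline ÷ relative clearance = 1990 / 0.7984 = 2.49 × 10³ ng·h/mL.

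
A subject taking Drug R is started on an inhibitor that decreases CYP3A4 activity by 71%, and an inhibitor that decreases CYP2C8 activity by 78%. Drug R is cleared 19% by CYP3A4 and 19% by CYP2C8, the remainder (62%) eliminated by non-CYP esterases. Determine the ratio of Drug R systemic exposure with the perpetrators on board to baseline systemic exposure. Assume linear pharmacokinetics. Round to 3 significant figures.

1.39

CYP3A4: 0.19 × 0.29 = 0.0551
CYP2C8: 0.19 × 0.22 = 0.0418
Other: 0.62 (unchanged)
CL_new/CL_old = 0.0551 + 0.0418 + 0.62 = 0.7169.
Systemic exposure ∝ 1/CL: fold-change = 1 / 0.7169 = 1.39.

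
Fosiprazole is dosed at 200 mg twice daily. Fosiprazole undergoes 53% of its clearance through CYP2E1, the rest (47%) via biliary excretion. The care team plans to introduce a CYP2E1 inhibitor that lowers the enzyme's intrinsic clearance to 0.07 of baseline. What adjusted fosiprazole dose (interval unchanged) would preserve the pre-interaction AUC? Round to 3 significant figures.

The CYP2E1 pathway (53% of clearance) drops to 0.07× activity: 0.53 × 0.07 = 0.0371.
Non-CYP routes (47%) are unchanged.
Relative clearance = 0.0371 + 0.47 = 0.5071.
Exposure is unchanged when dose changes in proportion to clearance. New dose = 200 mg × 0.5071 = 101 mg.

101 mg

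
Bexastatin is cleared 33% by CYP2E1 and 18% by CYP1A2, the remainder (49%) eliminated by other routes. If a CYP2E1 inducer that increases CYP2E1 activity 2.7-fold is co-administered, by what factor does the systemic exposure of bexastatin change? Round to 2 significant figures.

0.64

The CYP2E1 pathway (33% of clearance) rises to 2.7× activity: 0.33 × 2.7 = 0.891.
CYP1A2 (18%) and the residual 49% are unaffected.
New clearance relative to baseline: 0.891 + 0.18 + 0.49 = 1.561.
Since systemic exposure ∝ 1/CL, the ratio is 1 / 1.561 = 0.64.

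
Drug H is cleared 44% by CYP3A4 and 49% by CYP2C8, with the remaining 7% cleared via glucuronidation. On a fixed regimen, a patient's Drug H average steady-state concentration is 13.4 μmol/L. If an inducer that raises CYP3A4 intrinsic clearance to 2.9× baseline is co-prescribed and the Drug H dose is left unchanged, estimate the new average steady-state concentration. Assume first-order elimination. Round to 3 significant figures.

CYP3A4: 0.44 × 2.9 = 1.276
CYP2C8: 0.49 (unchanged)
Other: 0.07 (unchanged)
New clearance relative to baseline: 1.276 + 0.49 + 0.07 = 1.836.
With dosing unchanged, average steady-state concentration scales as 1/CL: 13.4 / 1.836 = 7.30 μmol/L.

7.30 μmol/L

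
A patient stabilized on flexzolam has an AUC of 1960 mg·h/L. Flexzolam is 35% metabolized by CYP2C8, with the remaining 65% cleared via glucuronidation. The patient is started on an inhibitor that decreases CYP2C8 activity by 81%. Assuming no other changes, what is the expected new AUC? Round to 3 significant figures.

The CYP2C8 pathway (35% of clearance) drops to 0.19× activity: 0.35 × 0.19 = 0.0665.
Non-CYP routes (65%) are unchanged.
CL_new/CL_old = 0.0665 + 0.65 = 0.7165.
AUC ∝ 1/CL, so new value = 1960 / 0.7165 = 2.74 × 10³ mg·h/L.

2.74 × 10³ mg·h/L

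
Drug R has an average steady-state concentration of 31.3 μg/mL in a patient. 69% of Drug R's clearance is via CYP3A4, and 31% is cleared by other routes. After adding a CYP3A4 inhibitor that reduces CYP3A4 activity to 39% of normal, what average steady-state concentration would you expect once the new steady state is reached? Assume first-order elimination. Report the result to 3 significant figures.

The CYP3A4 pathway (69% of clearance) falls to 0.39× activity: 0.69 × 0.39 = 0.2691.
Non-CYP routes (31%) are unchanged.
CL_new/CL_old = 0.2691 + 0.31 = 0.5791.
With dosing unchanged, average steady-state concentration scales as 1/CL: 31.3 / 0.5791 = 54.0 μg/mL.

54.0 μg/mL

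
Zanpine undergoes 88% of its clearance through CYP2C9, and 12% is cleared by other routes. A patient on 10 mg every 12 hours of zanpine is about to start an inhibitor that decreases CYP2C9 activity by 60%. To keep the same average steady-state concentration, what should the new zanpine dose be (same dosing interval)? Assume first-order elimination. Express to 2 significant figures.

4.7 mg

The CYP2C9 pathway (88% of clearance) falls to 0.4× activity: 0.88 × 0.4 = 0.352.
Non-CYP routes (12%) are unchanged.
Relative clearance = 0.352 + 0.12 = 0.472.
Css,avg = (dose rate)/CL, so holding Css fixed requires dose ∝ CL: 10 × 0.472 = 4.7 mg.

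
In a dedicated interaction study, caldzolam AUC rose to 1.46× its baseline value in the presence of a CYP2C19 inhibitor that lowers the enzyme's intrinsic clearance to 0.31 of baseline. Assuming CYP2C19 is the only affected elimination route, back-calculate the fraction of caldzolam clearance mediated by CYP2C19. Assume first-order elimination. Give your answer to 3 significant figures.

0.457

Write x for the fraction cleared via CYP2C19. The observed AUC change means clearance fell to 1/1.46 = 0.6849 of baseline.
Only the CYP2C19 route changed, so 0.6849 = x·0.31 + (1 − x), giving x = 0.457.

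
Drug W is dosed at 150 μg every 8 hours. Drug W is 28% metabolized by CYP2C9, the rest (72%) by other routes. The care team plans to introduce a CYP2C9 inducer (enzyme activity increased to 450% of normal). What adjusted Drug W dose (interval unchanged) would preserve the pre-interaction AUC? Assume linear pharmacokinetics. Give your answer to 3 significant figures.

The CYP2C9 pathway (28% of clearance) is boosted to 4.5× activity: 0.28 × 4.5 = 1.26.
The remaining 72% of clearance is unaffected.
Relative clearance = 1.26 + 0.72 = 1.98.
Exposure is unchanged when dose changes in proportion to clearance. New dose = 150 μg × 1.98 = 297 μg.

297 μg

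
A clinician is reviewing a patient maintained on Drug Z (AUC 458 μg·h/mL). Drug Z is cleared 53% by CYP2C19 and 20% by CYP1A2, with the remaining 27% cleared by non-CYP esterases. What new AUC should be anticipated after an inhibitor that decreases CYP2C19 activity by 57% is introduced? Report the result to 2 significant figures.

6.6 × 10² μg·h/mL

CYP2C19: 0.53 × 0.43 = 0.2279
CYP1A2: 0.2 (unchanged)
Other: 0.27 (unchanged)
New clearance relative to baseline: 0.2279 + 0.2 + 0.27 = 0.6979.
With dosing unchanged, AUC scales as 1/CL: 458 / 0.6979 = 6.6 × 10² μg·h/mL.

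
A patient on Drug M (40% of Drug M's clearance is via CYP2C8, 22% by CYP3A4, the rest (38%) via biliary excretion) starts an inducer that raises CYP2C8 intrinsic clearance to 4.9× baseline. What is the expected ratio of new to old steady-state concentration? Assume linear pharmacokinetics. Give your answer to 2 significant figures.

0.39

The CYP2C8 pathway (40% of clearance) is boosted to 4.9× activity: 0.4 × 4.9 = 1.96.
CYP3A4 (22%) and the residual 38% are unaffected.
CL_new/CL_old = 1.96 + 0.22 + 0.38 = 2.56.
Steady-state concentration ratio = CL_old/CL_new = 1 / 2.56 = 0.39.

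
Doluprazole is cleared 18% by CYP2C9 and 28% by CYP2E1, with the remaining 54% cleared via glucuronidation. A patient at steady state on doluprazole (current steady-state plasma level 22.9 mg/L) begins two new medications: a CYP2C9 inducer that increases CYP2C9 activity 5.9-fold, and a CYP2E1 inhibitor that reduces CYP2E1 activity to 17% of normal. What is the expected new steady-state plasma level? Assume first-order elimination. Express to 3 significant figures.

CYP2C9: 0.18 × 5.9 = 1.062
CYP2E1: 0.28 × 0.17 = 0.0476
Other: 0.54 (unchanged)
Relative clearance = 1.062 + 0.0476 + 0.54 = 1.6496.
Steady-state plasma level ∝ 1/CL: new value = 22.9 / 1.6496 = 13.9 mg/L.

13.9 mg/L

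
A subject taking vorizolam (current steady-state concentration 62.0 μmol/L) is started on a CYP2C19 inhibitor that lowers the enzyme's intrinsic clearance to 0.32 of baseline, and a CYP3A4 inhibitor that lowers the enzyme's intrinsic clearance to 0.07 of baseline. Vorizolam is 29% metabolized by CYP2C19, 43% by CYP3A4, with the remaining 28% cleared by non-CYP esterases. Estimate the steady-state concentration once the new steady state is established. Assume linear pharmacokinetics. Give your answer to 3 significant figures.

154 μmol/L

The CYP2C19 pathway (29% of clearance) is reduced to 0.32× activity: 0.29 × 0.32 = 0.0928.
The CYP3A4 pathway (43% of clearance) falls to 0.07× activity: 0.43 × 0.07 = 0.0301.
Non-CYP routes (28%) are unchanged.
New clearance relative to baseline: 0.0928 + 0.0301 + 0.28 = 0.4029.
Steady-state concentration ∝ 1/CL: new value = 62.0 / 0.4029 = 154 μmol/L.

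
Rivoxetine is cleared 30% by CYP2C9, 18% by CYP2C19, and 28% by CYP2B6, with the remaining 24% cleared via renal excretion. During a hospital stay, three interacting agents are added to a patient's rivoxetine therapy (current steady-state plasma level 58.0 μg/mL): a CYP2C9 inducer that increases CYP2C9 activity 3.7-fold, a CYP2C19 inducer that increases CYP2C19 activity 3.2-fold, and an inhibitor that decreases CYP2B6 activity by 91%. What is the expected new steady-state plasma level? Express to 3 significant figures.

29.7 μg/mL

CYP2C9: 0.3 × 3.7 = 1.11
CYP2C19: 0.18 × 3.2 = 0.576
CYP2B6: 0.28 × 0.09 = 0.0252
Other: 0.24 (unchanged)
Relative clearance = 1.11 + 0.576 + 0.0252 + 0.24 = 1.9512.
Steady-state plasma level ∝ 1/CL: new value = 58.0 / 1.9512 = 29.7 μg/mL.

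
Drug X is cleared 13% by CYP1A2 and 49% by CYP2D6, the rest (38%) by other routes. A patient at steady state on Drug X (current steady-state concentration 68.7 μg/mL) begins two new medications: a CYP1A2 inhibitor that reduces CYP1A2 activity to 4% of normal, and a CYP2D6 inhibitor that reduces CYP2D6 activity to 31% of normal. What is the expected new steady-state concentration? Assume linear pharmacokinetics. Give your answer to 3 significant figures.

128 μg/mL

CYP1A2: 0.13 × 0.04 = 0.0052
CYP2D6: 0.49 × 0.31 = 0.1519
Other: 0.38 (unchanged)
New clearance relative to baseline: 0.0052 + 0.1519 + 0.38 = 0.5371.
Steady-state concentration ∝ 1/CL: new value = 68.7 / 0.5371 = 128 μg/mL.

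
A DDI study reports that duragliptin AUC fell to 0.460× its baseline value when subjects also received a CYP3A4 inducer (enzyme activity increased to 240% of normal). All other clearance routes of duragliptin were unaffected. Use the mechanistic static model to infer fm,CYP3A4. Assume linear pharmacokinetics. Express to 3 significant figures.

CL'/CL = 1 / 0.460 = 2.174
2.4·fm + (1 − fm) = 2.174
fm = (2.174 − 1) / (2.4 − 1) = 0.839

0.839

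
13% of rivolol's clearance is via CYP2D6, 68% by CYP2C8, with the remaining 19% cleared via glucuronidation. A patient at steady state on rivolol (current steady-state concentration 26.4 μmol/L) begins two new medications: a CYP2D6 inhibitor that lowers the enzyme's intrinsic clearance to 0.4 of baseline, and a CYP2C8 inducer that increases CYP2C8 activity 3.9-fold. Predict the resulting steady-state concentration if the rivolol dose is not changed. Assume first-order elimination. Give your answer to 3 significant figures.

9.12 μmol/L

CYP2D6: 0.13 × 0.4 = 0.052
CYP2C8: 0.68 × 3.9 = 2.652
Other: 0.19 (unchanged)
Relative clearance = 0.052 + 2.652 + 0.19 = 2.894.
Dividing the baseline by the relative clearance: 26.4 / 2.894 = 9.12 μmol/L.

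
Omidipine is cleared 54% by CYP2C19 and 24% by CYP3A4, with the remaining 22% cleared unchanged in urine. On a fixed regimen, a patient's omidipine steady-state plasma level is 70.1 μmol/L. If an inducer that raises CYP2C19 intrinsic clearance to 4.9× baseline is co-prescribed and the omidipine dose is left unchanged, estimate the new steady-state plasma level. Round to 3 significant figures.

22.6 μmol/L

CYP2C19: 0.54 × 4.9 = 2.646
CYP3A4: 0.24 (unchanged)
Other: 0.22 (unchanged)
New clearance relative to baseline: 2.646 + 0.24 + 0.22 = 3.106.
New steady-state plasma level = baseline ÷ relative clearance = 70.1 / 3.106 = 22.6 μmol/L.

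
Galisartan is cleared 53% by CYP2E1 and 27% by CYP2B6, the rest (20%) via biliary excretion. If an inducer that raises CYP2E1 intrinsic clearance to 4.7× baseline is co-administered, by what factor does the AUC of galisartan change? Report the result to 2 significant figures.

0.34

The CYP2E1 pathway (53% of clearance) rises to 4.7× activity: 0.53 × 4.7 = 2.491.
CYP2B6 (27%) and the residual 20% are unaffected.
CL_new/CL_old = 2.491 + 0.27 + 0.2 = 2.961.
AUC is inversely proportional to clearance, so the fold-change is 1 / 2.961 = 0.34.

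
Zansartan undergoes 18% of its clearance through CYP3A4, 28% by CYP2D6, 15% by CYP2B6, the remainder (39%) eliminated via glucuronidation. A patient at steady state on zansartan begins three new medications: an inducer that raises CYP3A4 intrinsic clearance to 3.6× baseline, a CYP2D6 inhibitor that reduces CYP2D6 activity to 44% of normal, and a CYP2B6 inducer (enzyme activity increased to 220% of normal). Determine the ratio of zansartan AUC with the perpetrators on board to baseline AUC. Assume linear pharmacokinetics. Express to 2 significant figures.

The CYP3A4 pathway (18% of clearance) is boosted to 3.6× activity: 0.18 × 3.6 = 0.648.
The CYP2D6 pathway (28% of clearance) drops to 0.44× activity: 0.28 × 0.44 = 0.1232.
The CYP2B6 pathway (15% of clearance) increases to 2.2× activity: 0.15 × 2.2 = 0.33.
The remaining 39% of clearance is unaffected.
New clearance relative to baseline: 0.648 + 0.1232 + 0.33 + 0.39 = 1.4912.
Net AUC ratio = 1 / 1.4912 = 0.67.

0.67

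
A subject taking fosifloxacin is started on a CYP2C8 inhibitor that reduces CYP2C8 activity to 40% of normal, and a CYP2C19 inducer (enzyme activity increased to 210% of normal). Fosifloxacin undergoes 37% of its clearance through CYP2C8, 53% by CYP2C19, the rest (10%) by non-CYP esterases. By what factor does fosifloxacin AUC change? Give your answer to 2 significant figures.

CYP2C8: 0.37 × 0.4 = 0.148
CYP2C19: 0.53 × 2.1 = 1.113
Other: 0.1 (unchanged)
New clearance relative to baseline: 0.148 + 1.113 + 0.1 = 1.361.
AUC ∝ 1/CL: fold-change = 1 / 1.361 = 0.73.

0.73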